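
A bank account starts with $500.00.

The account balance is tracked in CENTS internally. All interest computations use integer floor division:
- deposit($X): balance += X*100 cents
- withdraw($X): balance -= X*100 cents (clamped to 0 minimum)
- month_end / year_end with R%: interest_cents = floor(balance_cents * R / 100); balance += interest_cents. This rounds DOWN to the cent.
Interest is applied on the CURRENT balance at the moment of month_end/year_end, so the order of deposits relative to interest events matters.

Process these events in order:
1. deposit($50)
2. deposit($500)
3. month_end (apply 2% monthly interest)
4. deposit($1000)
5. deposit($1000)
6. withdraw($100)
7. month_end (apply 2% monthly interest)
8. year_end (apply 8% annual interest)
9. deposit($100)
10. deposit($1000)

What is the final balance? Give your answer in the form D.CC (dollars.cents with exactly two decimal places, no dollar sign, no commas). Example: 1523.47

After 1 (deposit($50)): balance=$550.00 total_interest=$0.00
After 2 (deposit($500)): balance=$1050.00 total_interest=$0.00
After 3 (month_end (apply 2% monthly interest)): balance=$1071.00 total_interest=$21.00
After 4 (deposit($1000)): balance=$2071.00 total_interest=$21.00
After 5 (deposit($1000)): balance=$3071.00 total_interest=$21.00
After 6 (withdraw($100)): balance=$2971.00 total_interest=$21.00
After 7 (month_end (apply 2% monthly interest)): balance=$3030.42 total_interest=$80.42
After 8 (year_end (apply 8% annual interest)): balance=$3272.85 total_interest=$322.85
After 9 (deposit($100)): balance=$3372.85 total_interest=$322.85
After 10 (deposit($1000)): balance=$4372.85 total_interest=$322.85

Answer: 4372.85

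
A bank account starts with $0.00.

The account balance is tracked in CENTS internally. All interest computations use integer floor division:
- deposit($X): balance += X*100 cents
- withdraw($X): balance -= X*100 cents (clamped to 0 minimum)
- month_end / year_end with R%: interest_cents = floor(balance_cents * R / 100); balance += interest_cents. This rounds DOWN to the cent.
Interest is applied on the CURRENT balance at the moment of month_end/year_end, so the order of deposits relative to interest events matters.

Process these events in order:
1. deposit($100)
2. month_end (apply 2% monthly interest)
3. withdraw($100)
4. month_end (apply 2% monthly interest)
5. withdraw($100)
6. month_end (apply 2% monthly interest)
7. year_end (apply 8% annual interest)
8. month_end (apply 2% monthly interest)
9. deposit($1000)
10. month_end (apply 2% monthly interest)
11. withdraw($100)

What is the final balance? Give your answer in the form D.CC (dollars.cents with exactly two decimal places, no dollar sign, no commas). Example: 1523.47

Answer: 920.00

Derivation:
After 1 (deposit($100)): balance=$100.00 total_interest=$0.00
After 2 (month_end (apply 2% monthly interest)): balance=$102.00 total_interest=$2.00
After 3 (withdraw($100)): balance=$2.00 total_interest=$2.00
After 4 (month_end (apply 2% monthly interest)): balance=$2.04 total_interest=$2.04
After 5 (withdraw($100)): balance=$0.00 total_interest=$2.04
After 6 (month_end (apply 2% monthly interest)): balance=$0.00 total_interest=$2.04
After 7 (year_end (apply 8% annual interest)): balance=$0.00 total_interest=$2.04
After 8 (month_end (apply 2% monthly interest)): balance=$0.00 total_interest=$2.04
After 9 (deposit($1000)): balance=$1000.00 total_interest=$2.04
After 10 (month_end (apply 2% monthly interest)): balance=$1020.00 total_interest=$22.04
After 11 (withdraw($100)): balance=$920.00 total_interest=$22.04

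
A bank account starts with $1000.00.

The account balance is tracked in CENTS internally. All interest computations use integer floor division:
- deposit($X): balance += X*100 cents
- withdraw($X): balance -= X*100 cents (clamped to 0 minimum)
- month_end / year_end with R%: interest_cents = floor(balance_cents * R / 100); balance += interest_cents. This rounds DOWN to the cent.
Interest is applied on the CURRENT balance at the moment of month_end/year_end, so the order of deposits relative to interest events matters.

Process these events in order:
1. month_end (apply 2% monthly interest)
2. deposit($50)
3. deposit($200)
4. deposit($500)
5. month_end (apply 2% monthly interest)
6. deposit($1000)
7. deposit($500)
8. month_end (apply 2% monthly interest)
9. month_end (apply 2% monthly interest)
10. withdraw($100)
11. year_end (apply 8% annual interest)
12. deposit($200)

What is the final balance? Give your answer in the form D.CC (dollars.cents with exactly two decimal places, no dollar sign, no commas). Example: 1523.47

Answer: 3806.04

Derivation:
After 1 (month_end (apply 2% monthly interest)): balance=$1020.00 total_interest=$20.00
After 2 (deposit($50)): balance=$1070.00 total_interest=$20.00
After 3 (deposit($200)): balance=$1270.00 total_interest=$20.00
After 4 (deposit($500)): balance=$1770.00 total_interest=$20.00
After 5 (month_end (apply 2% monthly interest)): balance=$1805.40 total_interest=$55.40
After 6 (deposit($1000)): balance=$2805.40 total_interest=$55.40
After 7 (deposit($500)): balance=$3305.40 total_interest=$55.40
After 8 (month_end (apply 2% monthly interest)): balance=$3371.50 total_interest=$121.50
After 9 (month_end (apply 2% monthly interest)): balance=$3438.93 total_interest=$188.93
After 10 (withdraw($100)): balance=$3338.93 total_interest=$188.93
After 11 (year_end (apply 8% annual interest)): balance=$3606.04 total_interest=$456.04
After 12 (deposit($200)): balance=$3806.04 total_interest=$456.04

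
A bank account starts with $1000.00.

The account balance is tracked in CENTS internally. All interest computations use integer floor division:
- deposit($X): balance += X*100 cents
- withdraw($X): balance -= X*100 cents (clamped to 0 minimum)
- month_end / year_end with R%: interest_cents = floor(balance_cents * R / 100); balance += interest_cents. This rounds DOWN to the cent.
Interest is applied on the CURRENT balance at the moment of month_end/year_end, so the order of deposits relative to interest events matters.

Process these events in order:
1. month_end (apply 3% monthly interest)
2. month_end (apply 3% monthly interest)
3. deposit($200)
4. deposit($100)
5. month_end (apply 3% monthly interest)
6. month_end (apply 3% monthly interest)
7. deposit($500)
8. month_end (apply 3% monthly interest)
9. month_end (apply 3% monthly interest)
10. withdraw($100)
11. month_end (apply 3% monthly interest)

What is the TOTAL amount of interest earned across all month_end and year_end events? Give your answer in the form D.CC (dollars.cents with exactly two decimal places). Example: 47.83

Answer: 321.00

Derivation:
After 1 (month_end (apply 3% monthly interest)): balance=$1030.00 total_interest=$30.00
After 2 (month_end (apply 3% monthly interest)): balance=$1060.90 total_interest=$60.90
After 3 (deposit($200)): balance=$1260.90 total_interest=$60.90
After 4 (deposit($100)): balance=$1360.90 total_interest=$60.90
After 5 (month_end (apply 3% monthly interest)): balance=$1401.72 total_interest=$101.72
After 6 (month_end (apply 3% monthly interest)): balance=$1443.77 total_interest=$143.77
After 7 (deposit($500)): balance=$1943.77 total_interest=$143.77
After 8 (month_end (apply 3% monthly interest)): balance=$2002.08 total_interest=$202.08
After 9 (month_end (apply 3% monthly interest)): balance=$2062.14 total_interest=$262.14
After 10 (withdraw($100)): balance=$1962.14 total_interest=$262.14
After 11 (month_end (apply 3% monthly interest)): balance=$2021.00 total_interest=$321.00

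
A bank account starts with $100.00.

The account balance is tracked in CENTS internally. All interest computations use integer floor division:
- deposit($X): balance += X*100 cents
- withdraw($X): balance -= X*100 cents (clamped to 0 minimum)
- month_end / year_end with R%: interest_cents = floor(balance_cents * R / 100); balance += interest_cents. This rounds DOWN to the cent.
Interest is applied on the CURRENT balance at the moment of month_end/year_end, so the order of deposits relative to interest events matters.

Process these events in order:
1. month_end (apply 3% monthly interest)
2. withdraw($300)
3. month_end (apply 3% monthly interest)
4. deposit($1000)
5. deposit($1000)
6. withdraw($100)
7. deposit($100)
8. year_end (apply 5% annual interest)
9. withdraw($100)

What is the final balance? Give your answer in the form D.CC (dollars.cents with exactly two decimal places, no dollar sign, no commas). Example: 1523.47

Answer: 2000.00

Derivation:
After 1 (month_end (apply 3% monthly interest)): balance=$103.00 total_interest=$3.00
After 2 (withdraw($300)): balance=$0.00 total_interest=$3.00
After 3 (month_end (apply 3% monthly interest)): balance=$0.00 total_interest=$3.00
After 4 (deposit($1000)): balance=$1000.00 total_interest=$3.00
After 5 (deposit($1000)): balance=$2000.00 total_interest=$3.00
After 6 (withdraw($100)): balance=$1900.00 total_interest=$3.00
After 7 (deposit($100)): balance=$2000.00 total_interest=$3.00
After 8 (year_end (apply 5% annual interest)): balance=$2100.00 total_interest=$103.00
After 9 (withdraw($100)): balance=$2000.00 total_interest=$103.00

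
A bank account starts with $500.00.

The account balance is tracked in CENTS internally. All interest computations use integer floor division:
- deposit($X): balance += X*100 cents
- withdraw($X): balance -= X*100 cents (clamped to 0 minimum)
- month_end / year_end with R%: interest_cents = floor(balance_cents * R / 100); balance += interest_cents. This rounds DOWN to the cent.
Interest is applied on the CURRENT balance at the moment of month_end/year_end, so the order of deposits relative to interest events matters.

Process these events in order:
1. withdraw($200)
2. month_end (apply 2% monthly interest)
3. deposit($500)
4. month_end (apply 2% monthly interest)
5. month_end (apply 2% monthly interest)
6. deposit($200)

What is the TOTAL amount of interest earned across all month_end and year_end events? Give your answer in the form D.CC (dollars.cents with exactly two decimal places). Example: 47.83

Answer: 38.56

Derivation:
After 1 (withdraw($200)): balance=$300.00 total_interest=$0.00
After 2 (month_end (apply 2% monthly interest)): balance=$306.00 total_interest=$6.00
After 3 (deposit($500)): balance=$806.00 total_interest=$6.00
After 4 (month_end (apply 2% monthly interest)): balance=$822.12 total_interest=$22.12
After 5 (month_end (apply 2% monthly interest)): balance=$838.56 total_interest=$38.56
After 6 (deposit($200)): balance=$1038.56 total_interest=$38.56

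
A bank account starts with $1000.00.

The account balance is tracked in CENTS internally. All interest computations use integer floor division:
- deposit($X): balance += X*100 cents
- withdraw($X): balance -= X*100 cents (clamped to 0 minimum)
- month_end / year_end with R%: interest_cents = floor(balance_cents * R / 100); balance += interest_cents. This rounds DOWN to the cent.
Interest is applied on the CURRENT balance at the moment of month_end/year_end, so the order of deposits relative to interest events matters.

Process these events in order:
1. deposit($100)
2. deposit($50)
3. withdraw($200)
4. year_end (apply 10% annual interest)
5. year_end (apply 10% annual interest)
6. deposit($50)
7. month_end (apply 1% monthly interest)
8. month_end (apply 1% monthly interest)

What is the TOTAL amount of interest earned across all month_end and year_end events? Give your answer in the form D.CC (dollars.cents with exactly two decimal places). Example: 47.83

Answer: 223.60

Derivation:
After 1 (deposit($100)): balance=$1100.00 total_interest=$0.00
After 2 (deposit($50)): balance=$1150.00 total_interest=$0.00
After 3 (withdraw($200)): balance=$950.00 total_interest=$0.00
After 4 (year_end (apply 10% annual interest)): balance=$1045.00 total_interest=$95.00
After 5 (year_end (apply 10% annual interest)): balance=$1149.50 total_interest=$199.50
After 6 (deposit($50)): balance=$1199.50 total_interest=$199.50
After 7 (month_end (apply 1% monthly interest)): balance=$1211.49 total_interest=$211.49
After 8 (month_end (apply 1% monthly interest)): balance=$1223.60 total_interest=$223.60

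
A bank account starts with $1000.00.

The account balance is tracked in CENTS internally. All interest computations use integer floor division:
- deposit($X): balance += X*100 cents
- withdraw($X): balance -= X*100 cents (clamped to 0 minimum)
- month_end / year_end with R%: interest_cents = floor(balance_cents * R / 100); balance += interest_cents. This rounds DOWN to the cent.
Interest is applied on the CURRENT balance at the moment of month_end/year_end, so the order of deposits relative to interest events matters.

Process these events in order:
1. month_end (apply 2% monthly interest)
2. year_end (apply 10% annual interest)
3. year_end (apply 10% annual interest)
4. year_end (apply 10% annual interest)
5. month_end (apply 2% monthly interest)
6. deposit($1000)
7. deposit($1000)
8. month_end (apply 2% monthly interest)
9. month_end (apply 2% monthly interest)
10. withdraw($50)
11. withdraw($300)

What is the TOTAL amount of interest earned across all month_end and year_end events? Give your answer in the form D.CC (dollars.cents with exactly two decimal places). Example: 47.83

Answer: 521.50

Derivation:
After 1 (month_end (apply 2% monthly interest)): balance=$1020.00 total_interest=$20.00
After 2 (year_end (apply 10% annual interest)): balance=$1122.00 total_interest=$122.00
After 3 (year_end (apply 10% annual interest)): balance=$1234.20 total_interest=$234.20
After 4 (year_end (apply 10% annual interest)): balance=$1357.62 total_interest=$357.62
After 5 (month_end (apply 2% monthly interest)): balance=$1384.77 total_interest=$384.77
After 6 (deposit($1000)): balance=$2384.77 total_interest=$384.77
After 7 (deposit($1000)): balance=$3384.77 total_interest=$384.77
After 8 (month_end (apply 2% monthly interest)): balance=$3452.46 total_interest=$452.46
After 9 (month_end (apply 2% monthly interest)): balance=$3521.50 total_interest=$521.50
After 10 (withdraw($50)): balance=$3471.50 total_interest=$521.50
After 11 (withdraw($300)): balance=$3171.50 total_interest=$521.50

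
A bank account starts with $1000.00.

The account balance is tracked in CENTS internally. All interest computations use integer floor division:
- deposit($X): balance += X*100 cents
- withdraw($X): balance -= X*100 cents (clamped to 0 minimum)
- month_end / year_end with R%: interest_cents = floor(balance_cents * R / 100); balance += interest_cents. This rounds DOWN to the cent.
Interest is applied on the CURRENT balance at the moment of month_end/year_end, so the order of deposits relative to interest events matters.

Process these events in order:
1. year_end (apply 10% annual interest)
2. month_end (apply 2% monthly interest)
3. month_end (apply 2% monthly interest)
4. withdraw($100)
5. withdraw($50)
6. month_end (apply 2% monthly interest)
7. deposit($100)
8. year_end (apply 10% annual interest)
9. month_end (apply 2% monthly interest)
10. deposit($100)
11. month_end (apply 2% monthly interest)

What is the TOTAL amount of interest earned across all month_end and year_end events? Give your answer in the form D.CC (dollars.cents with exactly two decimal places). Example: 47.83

After 1 (year_end (apply 10% annual interest)): balance=$1100.00 total_interest=$100.00
After 2 (month_end (apply 2% monthly interest)): balance=$1122.00 total_interest=$122.00
After 3 (month_end (apply 2% monthly interest)): balance=$1144.44 total_interest=$144.44
After 4 (withdraw($100)): balance=$1044.44 total_interest=$144.44
After 5 (withdraw($50)): balance=$994.44 total_interest=$144.44
After 6 (month_end (apply 2% monthly interest)): balance=$1014.32 total_interest=$164.32
After 7 (deposit($100)): balance=$1114.32 total_interest=$164.32
After 8 (year_end (apply 10% annual interest)): balance=$1225.75 total_interest=$275.75
After 9 (month_end (apply 2% monthly interest)): balance=$1250.26 total_interest=$300.26
After 10 (deposit($100)): balance=$1350.26 total_interest=$300.26
After 11 (month_end (apply 2% monthly interest)): balance=$1377.26 total_interest=$327.26

Answer: 327.26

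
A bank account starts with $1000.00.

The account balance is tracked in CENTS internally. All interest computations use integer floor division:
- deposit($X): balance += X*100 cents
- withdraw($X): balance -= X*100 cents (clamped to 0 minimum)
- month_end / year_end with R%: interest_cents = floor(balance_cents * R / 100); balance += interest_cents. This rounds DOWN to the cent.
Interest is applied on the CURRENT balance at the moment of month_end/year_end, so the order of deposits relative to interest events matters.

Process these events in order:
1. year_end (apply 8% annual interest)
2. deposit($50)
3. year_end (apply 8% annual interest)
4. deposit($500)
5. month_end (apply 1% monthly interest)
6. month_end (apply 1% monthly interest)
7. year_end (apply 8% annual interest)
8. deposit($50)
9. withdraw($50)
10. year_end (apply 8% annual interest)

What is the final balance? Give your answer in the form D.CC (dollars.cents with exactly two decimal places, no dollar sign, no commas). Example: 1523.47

Answer: 2046.98

Derivation:
After 1 (year_end (apply 8% annual interest)): balance=$1080.00 total_interest=$80.00
After 2 (deposit($50)): balance=$1130.00 total_interest=$80.00
After 3 (year_end (apply 8% annual interest)): balance=$1220.40 total_interest=$170.40
After 4 (deposit($500)): balance=$1720.40 total_interest=$170.40
After 5 (month_end (apply 1% monthly interest)): balance=$1737.60 total_interest=$187.60
After 6 (month_end (apply 1% monthly interest)): balance=$1754.97 total_interest=$204.97
After 7 (year_end (apply 8% annual interest)): balance=$1895.36 total_interest=$345.36
After 8 (deposit($50)): balance=$1945.36 total_interest=$345.36
After 9 (withdraw($50)): balance=$1895.36 total_interest=$345.36
After 10 (year_end (apply 8% annual interest)): balance=$2046.98 total_interest=$496.98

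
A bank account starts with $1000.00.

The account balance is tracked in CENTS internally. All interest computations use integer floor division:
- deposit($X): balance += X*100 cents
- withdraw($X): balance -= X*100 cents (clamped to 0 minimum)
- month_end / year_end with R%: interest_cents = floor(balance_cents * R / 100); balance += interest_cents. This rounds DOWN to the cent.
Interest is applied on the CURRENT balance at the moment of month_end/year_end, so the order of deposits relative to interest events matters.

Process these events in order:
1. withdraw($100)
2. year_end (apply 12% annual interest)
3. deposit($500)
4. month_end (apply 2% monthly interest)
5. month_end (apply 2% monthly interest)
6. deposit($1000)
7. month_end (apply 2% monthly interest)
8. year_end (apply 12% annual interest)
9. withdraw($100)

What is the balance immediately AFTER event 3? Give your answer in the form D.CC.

After 1 (withdraw($100)): balance=$900.00 total_interest=$0.00
After 2 (year_end (apply 12% annual interest)): balance=$1008.00 total_interest=$108.00
After 3 (deposit($500)): balance=$1508.00 total_interest=$108.00

Answer: 1508.00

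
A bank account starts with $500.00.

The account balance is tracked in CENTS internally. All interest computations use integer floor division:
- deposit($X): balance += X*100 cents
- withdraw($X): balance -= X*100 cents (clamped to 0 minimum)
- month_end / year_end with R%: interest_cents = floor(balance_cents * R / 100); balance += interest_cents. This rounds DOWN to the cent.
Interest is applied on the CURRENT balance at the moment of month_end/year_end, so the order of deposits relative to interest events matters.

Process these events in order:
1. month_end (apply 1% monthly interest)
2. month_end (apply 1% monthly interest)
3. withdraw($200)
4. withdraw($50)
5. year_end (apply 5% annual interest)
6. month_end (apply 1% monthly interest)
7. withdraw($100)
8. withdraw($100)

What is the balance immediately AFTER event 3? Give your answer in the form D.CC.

After 1 (month_end (apply 1% monthly interest)): balance=$505.00 total_interest=$5.00
After 2 (month_end (apply 1% monthly interest)): balance=$510.05 total_interest=$10.05
After 3 (withdraw($200)): balance=$310.05 total_interest=$10.05

Answer: 310.05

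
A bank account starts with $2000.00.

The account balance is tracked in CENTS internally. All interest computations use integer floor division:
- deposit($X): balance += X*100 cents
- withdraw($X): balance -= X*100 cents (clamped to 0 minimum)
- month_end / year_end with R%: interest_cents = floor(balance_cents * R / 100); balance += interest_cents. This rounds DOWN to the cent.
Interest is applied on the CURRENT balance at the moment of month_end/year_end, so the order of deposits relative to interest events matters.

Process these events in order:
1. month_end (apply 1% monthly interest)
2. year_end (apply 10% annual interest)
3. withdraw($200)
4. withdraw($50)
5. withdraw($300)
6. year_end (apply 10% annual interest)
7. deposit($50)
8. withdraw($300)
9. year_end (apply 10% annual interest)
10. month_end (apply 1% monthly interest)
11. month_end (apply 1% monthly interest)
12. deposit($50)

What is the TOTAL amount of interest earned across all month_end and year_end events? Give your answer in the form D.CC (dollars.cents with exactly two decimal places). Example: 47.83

Answer: 583.25

Derivation:
After 1 (month_end (apply 1% monthly interest)): balance=$2020.00 total_interest=$20.00
After 2 (year_end (apply 10% annual interest)): balance=$2222.00 total_interest=$222.00
After 3 (withdraw($200)): balance=$2022.00 total_interest=$222.00
After 4 (withdraw($50)): balance=$1972.00 total_interest=$222.00
After 5 (withdraw($300)): balance=$1672.00 total_interest=$222.00
After 6 (year_end (apply 10% annual interest)): balance=$1839.20 total_interest=$389.20
After 7 (deposit($50)): balance=$1889.20 total_interest=$389.20
After 8 (withdraw($300)): balance=$1589.20 total_interest=$389.20
After 9 (year_end (apply 10% annual interest)): balance=$1748.12 total_interest=$548.12
After 10 (month_end (apply 1% monthly interest)): balance=$1765.60 total_interest=$565.60
After 11 (month_end (apply 1% monthly interest)): balance=$1783.25 total_interest=$583.25
After 12 (deposit($50)): balance=$1833.25 total_interest=$583.25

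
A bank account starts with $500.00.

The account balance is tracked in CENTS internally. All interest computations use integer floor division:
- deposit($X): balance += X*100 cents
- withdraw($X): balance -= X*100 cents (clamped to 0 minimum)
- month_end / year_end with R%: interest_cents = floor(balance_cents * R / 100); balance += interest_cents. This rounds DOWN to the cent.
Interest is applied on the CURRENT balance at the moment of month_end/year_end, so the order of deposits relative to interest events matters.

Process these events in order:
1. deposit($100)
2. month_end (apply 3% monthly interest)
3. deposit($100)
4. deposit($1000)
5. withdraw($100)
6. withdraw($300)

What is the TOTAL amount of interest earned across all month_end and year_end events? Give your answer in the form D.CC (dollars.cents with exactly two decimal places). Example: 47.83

After 1 (deposit($100)): balance=$600.00 total_interest=$0.00
After 2 (month_end (apply 3% monthly interest)): balance=$618.00 total_interest=$18.00
After 3 (deposit($100)): balance=$718.00 total_interest=$18.00
After 4 (deposit($1000)): balance=$1718.00 total_interest=$18.00
After 5 (withdraw($100)): balance=$1618.00 total_interest=$18.00
After 6 (withdraw($300)): balance=$1318.00 total_interest=$18.00

Answer: 18.00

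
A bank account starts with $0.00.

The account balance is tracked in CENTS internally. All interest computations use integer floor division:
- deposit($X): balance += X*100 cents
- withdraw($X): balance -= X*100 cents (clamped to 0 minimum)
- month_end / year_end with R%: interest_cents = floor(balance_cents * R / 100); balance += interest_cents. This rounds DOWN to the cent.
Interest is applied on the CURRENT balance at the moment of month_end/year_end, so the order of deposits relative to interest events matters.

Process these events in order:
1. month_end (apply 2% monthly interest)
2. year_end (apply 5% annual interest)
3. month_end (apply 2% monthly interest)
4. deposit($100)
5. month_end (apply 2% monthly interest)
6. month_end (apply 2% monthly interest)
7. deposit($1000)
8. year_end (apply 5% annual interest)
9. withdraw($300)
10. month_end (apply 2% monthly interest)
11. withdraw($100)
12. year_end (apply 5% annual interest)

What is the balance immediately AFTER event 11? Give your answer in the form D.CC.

Answer: 776.42

Derivation:
After 1 (month_end (apply 2% monthly interest)): balance=$0.00 total_interest=$0.00
After 2 (year_end (apply 5% annual interest)): balance=$0.00 total_interest=$0.00
After 3 (month_end (apply 2% monthly interest)): balance=$0.00 total_interest=$0.00
After 4 (deposit($100)): balance=$100.00 total_interest=$0.00
After 5 (month_end (apply 2% monthly interest)): balance=$102.00 total_interest=$2.00
After 6 (month_end (apply 2% monthly interest)): balance=$104.04 total_interest=$4.04
After 7 (deposit($1000)): balance=$1104.04 total_interest=$4.04
After 8 (year_end (apply 5% annual interest)): balance=$1159.24 total_interest=$59.24
After 9 (withdraw($300)): balance=$859.24 total_interest=$59.24
After 10 (month_end (apply 2% monthly interest)): balance=$876.42 total_interest=$76.42
After 11 (withdraw($100)): balance=$776.42 total_interest=$76.42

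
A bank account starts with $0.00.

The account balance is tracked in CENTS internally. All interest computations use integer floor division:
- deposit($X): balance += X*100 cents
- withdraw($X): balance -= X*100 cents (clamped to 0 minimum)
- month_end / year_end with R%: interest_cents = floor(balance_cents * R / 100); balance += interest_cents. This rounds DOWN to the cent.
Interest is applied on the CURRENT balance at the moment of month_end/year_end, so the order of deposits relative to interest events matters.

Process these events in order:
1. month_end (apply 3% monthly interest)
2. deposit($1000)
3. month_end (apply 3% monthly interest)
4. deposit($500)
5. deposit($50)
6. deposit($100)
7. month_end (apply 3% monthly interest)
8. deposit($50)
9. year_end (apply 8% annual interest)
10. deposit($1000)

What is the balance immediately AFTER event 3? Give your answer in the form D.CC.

Answer: 1030.00

Derivation:
After 1 (month_end (apply 3% monthly interest)): balance=$0.00 total_interest=$0.00
After 2 (deposit($1000)): balance=$1000.00 total_interest=$0.00
After 3 (month_end (apply 3% monthly interest)): balance=$1030.00 total_interest=$30.00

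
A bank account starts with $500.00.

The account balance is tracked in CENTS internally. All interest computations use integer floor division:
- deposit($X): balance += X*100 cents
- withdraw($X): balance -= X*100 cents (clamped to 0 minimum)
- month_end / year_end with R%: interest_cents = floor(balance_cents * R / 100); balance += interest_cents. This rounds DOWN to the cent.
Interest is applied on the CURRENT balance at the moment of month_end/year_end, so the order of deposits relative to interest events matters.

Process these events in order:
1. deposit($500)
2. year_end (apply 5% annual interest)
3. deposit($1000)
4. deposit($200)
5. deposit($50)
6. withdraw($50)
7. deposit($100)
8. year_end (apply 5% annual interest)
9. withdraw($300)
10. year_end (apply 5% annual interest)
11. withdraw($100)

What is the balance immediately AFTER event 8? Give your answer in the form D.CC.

Answer: 2467.50

Derivation:
After 1 (deposit($500)): balance=$1000.00 total_interest=$0.00
After 2 (year_end (apply 5% annual interest)): balance=$1050.00 total_interest=$50.00
After 3 (deposit($1000)): balance=$2050.00 total_interest=$50.00
After 4 (deposit($200)): balance=$2250.00 total_interest=$50.00
After 5 (deposit($50)): balance=$2300.00 total_interest=$50.00
After 6 (withdraw($50)): balance=$2250.00 total_interest=$50.00
After 7 (deposit($100)): balance=$2350.00 total_interest=$50.00
After 8 (year_end (apply 5% annual interest)): balance=$2467.50 total_interest=$167.50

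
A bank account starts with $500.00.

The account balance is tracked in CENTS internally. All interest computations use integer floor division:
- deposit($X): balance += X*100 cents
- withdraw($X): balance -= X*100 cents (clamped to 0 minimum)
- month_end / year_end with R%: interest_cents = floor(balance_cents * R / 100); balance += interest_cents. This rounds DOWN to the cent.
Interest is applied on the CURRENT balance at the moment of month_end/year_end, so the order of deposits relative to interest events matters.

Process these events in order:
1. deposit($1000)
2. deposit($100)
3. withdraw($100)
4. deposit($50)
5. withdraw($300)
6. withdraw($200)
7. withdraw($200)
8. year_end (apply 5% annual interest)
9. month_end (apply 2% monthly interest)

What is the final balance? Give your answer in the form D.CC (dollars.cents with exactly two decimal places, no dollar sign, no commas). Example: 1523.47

Answer: 910.35

Derivation:
After 1 (deposit($1000)): balance=$1500.00 total_interest=$0.00
After 2 (deposit($100)): balance=$1600.00 total_interest=$0.00
After 3 (withdraw($100)): balance=$1500.00 total_interest=$0.00
After 4 (deposit($50)): balance=$1550.00 total_interest=$0.00
After 5 (withdraw($300)): balance=$1250.00 total_interest=$0.00
After 6 (withdraw($200)): balance=$1050.00 total_interest=$0.00
After 7 (withdraw($200)): balance=$850.00 total_interest=$0.00
After 8 (year_end (apply 5% annual interest)): balance=$892.50 total_interest=$42.50
After 9 (month_end (apply 2% monthly interest)): balance=$910.35 total_interest=$60.35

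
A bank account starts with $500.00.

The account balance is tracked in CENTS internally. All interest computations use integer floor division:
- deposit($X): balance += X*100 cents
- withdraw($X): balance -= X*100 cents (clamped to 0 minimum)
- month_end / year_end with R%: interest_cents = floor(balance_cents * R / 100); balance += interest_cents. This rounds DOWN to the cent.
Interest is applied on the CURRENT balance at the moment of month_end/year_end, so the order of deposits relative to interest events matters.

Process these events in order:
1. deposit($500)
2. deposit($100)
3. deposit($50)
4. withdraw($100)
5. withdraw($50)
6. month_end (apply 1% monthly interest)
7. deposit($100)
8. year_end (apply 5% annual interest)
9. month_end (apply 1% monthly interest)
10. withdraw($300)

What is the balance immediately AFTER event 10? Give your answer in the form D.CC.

After 1 (deposit($500)): balance=$1000.00 total_interest=$0.00
After 2 (deposit($100)): balance=$1100.00 total_interest=$0.00
After 3 (deposit($50)): balance=$1150.00 total_interest=$0.00
After 4 (withdraw($100)): balance=$1050.00 total_interest=$0.00
After 5 (withdraw($50)): balance=$1000.00 total_interest=$0.00
After 6 (month_end (apply 1% monthly interest)): balance=$1010.00 total_interest=$10.00
After 7 (deposit($100)): balance=$1110.00 total_interest=$10.00
After 8 (year_end (apply 5% annual interest)): balance=$1165.50 total_interest=$65.50
After 9 (month_end (apply 1% monthly interest)): balance=$1177.15 total_interest=$77.15
After 10 (withdraw($300)): balance=$877.15 total_interest=$77.15

Answer: 877.15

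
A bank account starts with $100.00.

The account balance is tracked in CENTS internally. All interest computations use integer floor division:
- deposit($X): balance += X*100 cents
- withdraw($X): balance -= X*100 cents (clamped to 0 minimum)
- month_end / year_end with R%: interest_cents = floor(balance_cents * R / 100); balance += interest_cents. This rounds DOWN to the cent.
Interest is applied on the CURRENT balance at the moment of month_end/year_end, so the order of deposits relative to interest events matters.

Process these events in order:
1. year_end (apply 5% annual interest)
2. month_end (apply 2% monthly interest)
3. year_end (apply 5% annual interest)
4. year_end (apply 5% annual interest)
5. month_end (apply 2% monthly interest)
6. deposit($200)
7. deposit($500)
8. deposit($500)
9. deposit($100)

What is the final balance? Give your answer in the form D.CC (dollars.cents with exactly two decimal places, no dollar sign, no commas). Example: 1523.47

Answer: 1420.43

Derivation:
After 1 (year_end (apply 5% annual interest)): balance=$105.00 total_interest=$5.00
After 2 (month_end (apply 2% monthly interest)): balance=$107.10 total_interest=$7.10
After 3 (year_end (apply 5% annual interest)): balance=$112.45 total_interest=$12.45
After 4 (year_end (apply 5% annual interest)): balance=$118.07 total_interest=$18.07
After 5 (month_end (apply 2% monthly interest)): balance=$120.43 total_interest=$20.43
After 6 (deposit($200)): balance=$320.43 total_interest=$20.43
After 7 (deposit($500)): balance=$820.43 total_interest=$20.43
After 8 (deposit($500)): balance=$1320.43 total_interest=$20.43
After 9 (deposit($100)): balance=$1420.43 total_interest=$20.43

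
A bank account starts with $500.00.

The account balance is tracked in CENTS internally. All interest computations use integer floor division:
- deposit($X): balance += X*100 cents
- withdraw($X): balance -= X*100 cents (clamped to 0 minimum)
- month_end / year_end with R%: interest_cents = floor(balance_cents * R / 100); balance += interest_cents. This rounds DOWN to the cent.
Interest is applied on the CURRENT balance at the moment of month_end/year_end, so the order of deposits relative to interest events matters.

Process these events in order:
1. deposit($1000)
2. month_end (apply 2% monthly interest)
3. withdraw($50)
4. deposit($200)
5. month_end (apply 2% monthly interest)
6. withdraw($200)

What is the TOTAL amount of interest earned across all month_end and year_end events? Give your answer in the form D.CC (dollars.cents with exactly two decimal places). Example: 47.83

Answer: 63.60

Derivation:
After 1 (deposit($1000)): balance=$1500.00 total_interest=$0.00
After 2 (month_end (apply 2% monthly interest)): balance=$1530.00 total_interest=$30.00
After 3 (withdraw($50)): balance=$1480.00 total_interest=$30.00
After 4 (deposit($200)): balance=$1680.00 total_interest=$30.00
After 5 (month_end (apply 2% monthly interest)): balance=$1713.60 total_interest=$63.60
After 6 (withdraw($200)): balance=$1513.60 total_interest=$63.60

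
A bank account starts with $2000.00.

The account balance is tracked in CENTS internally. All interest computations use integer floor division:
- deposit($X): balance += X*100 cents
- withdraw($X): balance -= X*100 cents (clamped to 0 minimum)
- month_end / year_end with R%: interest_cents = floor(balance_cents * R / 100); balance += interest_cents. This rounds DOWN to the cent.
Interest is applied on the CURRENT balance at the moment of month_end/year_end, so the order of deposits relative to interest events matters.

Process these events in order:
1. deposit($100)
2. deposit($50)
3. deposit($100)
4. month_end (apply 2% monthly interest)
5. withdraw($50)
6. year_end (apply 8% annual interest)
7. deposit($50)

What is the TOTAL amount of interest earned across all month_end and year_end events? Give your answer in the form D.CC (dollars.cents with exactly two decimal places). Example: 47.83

Answer: 224.60

Derivation:
After 1 (deposit($100)): balance=$2100.00 total_interest=$0.00
After 2 (deposit($50)): balance=$2150.00 total_interest=$0.00
After 3 (deposit($100)): balance=$2250.00 total_interest=$0.00
After 4 (month_end (apply 2% monthly interest)): balance=$2295.00 total_interest=$45.00
After 5 (withdraw($50)): balance=$2245.00 total_interest=$45.00
After 6 (year_end (apply 8% annual interest)): balance=$2424.60 total_interest=$224.60
After 7 (deposit($50)): balance=$2474.60 total_interest=$224.60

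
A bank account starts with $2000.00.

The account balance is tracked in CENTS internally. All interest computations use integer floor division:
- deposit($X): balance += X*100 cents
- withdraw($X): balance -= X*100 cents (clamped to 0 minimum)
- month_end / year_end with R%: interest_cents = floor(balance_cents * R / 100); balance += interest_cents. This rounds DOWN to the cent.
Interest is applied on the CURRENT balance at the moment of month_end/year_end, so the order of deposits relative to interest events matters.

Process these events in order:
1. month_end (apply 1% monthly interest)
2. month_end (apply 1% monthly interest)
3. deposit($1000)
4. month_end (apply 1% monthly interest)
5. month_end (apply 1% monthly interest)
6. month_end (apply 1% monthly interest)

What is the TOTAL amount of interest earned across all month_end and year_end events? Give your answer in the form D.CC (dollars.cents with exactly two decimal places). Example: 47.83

After 1 (month_end (apply 1% monthly interest)): balance=$2020.00 total_interest=$20.00
After 2 (month_end (apply 1% monthly interest)): balance=$2040.20 total_interest=$40.20
After 3 (deposit($1000)): balance=$3040.20 total_interest=$40.20
After 4 (month_end (apply 1% monthly interest)): balance=$3070.60 total_interest=$70.60
After 5 (month_end (apply 1% monthly interest)): balance=$3101.30 total_interest=$101.30
After 6 (month_end (apply 1% monthly interest)): balance=$3132.31 total_interest=$132.31

Answer: 132.31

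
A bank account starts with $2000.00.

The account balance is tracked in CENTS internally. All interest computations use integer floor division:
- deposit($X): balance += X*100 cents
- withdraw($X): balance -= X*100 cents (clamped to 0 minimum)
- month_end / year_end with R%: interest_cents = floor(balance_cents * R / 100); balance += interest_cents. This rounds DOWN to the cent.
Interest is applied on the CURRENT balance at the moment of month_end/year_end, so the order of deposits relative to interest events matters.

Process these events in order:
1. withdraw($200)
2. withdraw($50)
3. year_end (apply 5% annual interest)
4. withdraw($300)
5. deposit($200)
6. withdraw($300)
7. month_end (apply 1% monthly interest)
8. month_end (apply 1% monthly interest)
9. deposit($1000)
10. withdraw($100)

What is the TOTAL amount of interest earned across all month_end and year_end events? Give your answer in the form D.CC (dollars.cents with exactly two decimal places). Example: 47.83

After 1 (withdraw($200)): balance=$1800.00 total_interest=$0.00
After 2 (withdraw($50)): balance=$1750.00 total_interest=$0.00
After 3 (year_end (apply 5% annual interest)): balance=$1837.50 total_interest=$87.50
After 4 (withdraw($300)): balance=$1537.50 total_interest=$87.50
After 5 (deposit($200)): balance=$1737.50 total_interest=$87.50
After 6 (withdraw($300)): balance=$1437.50 total_interest=$87.50
After 7 (month_end (apply 1% monthly interest)): balance=$1451.87 total_interest=$101.87
After 8 (month_end (apply 1% monthly interest)): balance=$1466.38 total_interest=$116.38
After 9 (deposit($1000)): balance=$2466.38 total_interest=$116.38
After 10 (withdraw($100)): balance=$2366.38 total_interest=$116.38

Answer: 116.38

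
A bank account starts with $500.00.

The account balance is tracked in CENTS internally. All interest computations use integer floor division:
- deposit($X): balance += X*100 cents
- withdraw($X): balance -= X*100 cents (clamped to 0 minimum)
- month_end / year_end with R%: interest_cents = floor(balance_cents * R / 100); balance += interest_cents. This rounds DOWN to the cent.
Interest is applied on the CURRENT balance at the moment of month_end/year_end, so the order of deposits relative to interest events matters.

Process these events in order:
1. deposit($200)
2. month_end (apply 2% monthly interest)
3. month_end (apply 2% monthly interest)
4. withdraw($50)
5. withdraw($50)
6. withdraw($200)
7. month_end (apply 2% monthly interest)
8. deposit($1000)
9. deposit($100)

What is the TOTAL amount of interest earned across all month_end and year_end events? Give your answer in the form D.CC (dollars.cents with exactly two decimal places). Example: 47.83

After 1 (deposit($200)): balance=$700.00 total_interest=$0.00
After 2 (month_end (apply 2% monthly interest)): balance=$714.00 total_interest=$14.00
After 3 (month_end (apply 2% monthly interest)): balance=$728.28 total_interest=$28.28
After 4 (withdraw($50)): balance=$678.28 total_interest=$28.28
After 5 (withdraw($50)): balance=$628.28 total_interest=$28.28
After 6 (withdraw($200)): balance=$428.28 total_interest=$28.28
After 7 (month_end (apply 2% monthly interest)): balance=$436.84 total_interest=$36.84
After 8 (deposit($1000)): balance=$1436.84 total_interest=$36.84
After 9 (deposit($100)): balance=$1536.84 total_interest=$36.84

Answer: 36.84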